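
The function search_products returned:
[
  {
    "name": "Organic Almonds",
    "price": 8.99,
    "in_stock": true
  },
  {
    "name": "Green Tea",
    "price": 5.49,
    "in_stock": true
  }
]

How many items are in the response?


Items: Organic Almonds, Green Tea
2


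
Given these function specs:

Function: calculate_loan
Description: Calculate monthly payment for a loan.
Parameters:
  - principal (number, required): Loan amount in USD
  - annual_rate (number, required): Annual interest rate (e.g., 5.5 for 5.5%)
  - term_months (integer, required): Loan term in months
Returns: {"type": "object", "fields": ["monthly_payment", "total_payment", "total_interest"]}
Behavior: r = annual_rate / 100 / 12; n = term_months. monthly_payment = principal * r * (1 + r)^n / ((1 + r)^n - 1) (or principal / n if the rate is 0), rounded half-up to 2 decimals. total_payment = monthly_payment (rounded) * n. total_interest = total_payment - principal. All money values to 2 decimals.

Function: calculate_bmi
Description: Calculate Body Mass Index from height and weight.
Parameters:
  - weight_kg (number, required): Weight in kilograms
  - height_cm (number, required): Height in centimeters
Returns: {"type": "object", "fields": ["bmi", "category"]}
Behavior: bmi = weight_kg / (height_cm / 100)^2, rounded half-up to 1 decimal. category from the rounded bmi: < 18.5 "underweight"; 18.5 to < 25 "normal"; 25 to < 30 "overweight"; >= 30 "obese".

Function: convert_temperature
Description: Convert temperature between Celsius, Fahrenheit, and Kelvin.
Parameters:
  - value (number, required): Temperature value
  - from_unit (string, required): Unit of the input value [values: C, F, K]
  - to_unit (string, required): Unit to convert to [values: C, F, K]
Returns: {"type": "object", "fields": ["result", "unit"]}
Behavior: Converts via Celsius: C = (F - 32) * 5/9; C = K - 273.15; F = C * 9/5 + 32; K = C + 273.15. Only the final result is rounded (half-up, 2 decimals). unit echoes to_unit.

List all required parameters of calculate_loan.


Parameters of calculate_loan and their required/optional flag:
  principal: required
  annual_rate: required
  term_months: required
annual_rate, principal, term_months


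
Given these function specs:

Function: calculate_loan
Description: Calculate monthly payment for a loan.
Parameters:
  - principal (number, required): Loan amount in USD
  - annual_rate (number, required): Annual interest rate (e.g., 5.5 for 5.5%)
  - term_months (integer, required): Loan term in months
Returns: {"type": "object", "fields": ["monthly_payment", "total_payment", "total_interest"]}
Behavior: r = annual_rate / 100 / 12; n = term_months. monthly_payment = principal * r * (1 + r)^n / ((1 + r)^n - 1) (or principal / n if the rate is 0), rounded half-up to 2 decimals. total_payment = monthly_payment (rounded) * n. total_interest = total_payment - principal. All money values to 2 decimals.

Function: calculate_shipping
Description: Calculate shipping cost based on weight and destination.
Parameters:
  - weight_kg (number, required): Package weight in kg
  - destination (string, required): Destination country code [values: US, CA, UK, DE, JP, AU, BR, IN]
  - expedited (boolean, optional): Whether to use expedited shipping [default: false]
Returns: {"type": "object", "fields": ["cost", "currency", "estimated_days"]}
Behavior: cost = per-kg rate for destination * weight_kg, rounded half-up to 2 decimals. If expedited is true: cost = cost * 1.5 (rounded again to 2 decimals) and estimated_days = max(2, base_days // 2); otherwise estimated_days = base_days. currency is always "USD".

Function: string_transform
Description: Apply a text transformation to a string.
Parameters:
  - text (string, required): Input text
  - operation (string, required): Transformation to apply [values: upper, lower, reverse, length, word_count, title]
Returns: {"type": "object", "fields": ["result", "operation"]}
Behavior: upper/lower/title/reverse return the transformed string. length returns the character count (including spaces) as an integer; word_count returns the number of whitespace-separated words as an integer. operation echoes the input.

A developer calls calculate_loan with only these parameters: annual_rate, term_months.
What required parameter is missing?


Required parameters: principal, annual_rate, term_months
Provided: annual_rate, term_months
Missing: principal
principal


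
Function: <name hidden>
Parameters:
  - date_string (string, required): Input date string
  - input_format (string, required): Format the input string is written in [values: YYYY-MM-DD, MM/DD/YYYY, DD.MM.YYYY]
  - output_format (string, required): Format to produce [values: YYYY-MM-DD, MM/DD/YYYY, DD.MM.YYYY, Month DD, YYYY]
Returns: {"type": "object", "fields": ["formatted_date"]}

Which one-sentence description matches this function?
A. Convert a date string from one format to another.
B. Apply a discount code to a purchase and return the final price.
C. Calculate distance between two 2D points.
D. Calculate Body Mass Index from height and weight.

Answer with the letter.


Parameters date_string, input_format, output_format and return ["formatted_date"] fit: Convert a date string from one format to another.
A


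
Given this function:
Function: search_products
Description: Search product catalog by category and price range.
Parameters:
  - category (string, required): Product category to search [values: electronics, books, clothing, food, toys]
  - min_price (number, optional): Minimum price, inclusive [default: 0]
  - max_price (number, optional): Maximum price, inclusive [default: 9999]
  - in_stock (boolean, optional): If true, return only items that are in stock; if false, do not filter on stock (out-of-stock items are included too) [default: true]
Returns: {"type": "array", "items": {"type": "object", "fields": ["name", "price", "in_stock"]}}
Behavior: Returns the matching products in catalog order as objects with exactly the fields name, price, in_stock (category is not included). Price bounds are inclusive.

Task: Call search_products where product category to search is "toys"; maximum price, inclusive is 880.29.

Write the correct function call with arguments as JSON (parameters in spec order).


Mapping each described value to its parameter name:
  'Product category to search' -> category = "toys"
  'Maximum price, inclusive' -> max_price = 880.29
search_products({"category": "toys", "max_price": 880.29})


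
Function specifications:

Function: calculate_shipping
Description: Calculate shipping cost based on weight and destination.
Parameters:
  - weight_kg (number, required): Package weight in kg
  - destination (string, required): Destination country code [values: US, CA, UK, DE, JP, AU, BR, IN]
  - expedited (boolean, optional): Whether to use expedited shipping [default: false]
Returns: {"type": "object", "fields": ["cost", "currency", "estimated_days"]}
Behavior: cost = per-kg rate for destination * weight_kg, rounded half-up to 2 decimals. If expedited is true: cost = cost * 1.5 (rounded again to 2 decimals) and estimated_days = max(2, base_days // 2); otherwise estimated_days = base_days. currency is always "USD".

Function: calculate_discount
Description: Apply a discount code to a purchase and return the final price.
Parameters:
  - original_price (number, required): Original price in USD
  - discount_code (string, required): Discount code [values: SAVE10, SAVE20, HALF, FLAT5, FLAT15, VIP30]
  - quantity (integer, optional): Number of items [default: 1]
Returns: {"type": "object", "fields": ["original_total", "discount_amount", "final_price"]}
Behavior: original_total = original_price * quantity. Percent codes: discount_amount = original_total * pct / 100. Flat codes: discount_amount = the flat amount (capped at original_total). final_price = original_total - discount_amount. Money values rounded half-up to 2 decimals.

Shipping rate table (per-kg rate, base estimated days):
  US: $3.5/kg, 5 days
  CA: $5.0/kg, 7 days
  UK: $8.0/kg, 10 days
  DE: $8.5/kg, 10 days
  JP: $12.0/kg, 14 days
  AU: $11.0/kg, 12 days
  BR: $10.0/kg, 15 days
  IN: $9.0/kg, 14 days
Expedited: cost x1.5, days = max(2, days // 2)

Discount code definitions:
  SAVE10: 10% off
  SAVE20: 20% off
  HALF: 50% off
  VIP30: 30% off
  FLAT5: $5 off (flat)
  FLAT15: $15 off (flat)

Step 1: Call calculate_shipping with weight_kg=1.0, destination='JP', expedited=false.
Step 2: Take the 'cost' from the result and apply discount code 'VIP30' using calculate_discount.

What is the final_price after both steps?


Step 1: calculate_shipping(weight_kg=1.0, destination=JP, expedited=false)
  Rate for JP: $12.0/kg, base 14 days
  cost = 12.0 * 1.0 = 12 -> 12.00
  expedited not set/false: estimated_days = 14
  -> cost = 12.00 USD
Step 2: calculate_discount(original_price=12.0, discount_code=VIP30, quantity=1)
  original_total = 12.0 * 1 = 12.00
  VIP30 = 30% off: discount_amount = 12.00 * 30/100 = 3.6 -> 3.60
  final_price = 12.00 - 3.60 = 8.40
  -> final_price = 8.40
$8.40


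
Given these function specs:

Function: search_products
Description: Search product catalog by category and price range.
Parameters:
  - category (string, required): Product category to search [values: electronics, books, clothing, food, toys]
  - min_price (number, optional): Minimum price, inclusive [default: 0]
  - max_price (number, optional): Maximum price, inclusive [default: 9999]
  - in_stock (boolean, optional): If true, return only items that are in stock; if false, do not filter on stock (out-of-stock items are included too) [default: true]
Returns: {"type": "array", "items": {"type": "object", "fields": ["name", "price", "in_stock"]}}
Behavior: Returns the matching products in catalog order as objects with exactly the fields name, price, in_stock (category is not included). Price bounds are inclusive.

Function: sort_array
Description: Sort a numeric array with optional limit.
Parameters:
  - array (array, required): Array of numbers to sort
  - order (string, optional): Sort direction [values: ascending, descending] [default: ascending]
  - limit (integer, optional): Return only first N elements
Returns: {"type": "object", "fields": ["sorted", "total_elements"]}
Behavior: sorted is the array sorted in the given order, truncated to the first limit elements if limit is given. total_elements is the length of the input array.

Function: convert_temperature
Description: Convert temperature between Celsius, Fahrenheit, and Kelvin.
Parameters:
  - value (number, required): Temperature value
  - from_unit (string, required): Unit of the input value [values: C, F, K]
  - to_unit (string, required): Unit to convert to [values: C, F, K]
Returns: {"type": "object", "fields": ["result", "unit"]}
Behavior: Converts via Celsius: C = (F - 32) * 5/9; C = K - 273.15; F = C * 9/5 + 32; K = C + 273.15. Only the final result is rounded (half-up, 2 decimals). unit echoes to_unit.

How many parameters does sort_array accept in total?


Parameters of sort_array: array (required), order (optional), limit (optional)
Total:
3


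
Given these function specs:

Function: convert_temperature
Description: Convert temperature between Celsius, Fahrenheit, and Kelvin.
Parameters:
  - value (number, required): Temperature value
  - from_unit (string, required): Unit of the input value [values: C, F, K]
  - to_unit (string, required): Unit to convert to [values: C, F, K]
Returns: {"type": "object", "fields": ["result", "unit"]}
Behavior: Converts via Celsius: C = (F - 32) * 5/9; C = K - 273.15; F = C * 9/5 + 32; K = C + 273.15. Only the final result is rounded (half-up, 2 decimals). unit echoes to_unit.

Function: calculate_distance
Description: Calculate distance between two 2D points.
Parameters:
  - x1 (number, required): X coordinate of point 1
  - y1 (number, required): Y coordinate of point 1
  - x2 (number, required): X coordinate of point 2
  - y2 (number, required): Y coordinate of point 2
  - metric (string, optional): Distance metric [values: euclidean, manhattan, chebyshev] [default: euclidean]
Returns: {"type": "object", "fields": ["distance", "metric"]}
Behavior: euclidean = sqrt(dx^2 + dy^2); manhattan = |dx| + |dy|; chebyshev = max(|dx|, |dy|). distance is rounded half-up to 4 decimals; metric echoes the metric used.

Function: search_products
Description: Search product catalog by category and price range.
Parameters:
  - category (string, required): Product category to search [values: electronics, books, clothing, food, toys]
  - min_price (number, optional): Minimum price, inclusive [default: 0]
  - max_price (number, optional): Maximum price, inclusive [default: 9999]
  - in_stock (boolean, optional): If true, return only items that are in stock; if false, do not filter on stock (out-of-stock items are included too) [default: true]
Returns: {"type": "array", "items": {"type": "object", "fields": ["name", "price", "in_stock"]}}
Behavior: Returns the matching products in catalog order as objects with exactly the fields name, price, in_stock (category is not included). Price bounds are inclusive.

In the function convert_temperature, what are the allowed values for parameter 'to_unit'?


The convert_temperature spec declares:
  - to_unit (string, required): Unit to convert to [values: C, F, K]
Allowed values:
C, F, K


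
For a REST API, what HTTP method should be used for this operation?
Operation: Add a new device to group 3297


GET = read, POST = create, PUT = update/replace, DELETE = remove
This operation is a create.
POST


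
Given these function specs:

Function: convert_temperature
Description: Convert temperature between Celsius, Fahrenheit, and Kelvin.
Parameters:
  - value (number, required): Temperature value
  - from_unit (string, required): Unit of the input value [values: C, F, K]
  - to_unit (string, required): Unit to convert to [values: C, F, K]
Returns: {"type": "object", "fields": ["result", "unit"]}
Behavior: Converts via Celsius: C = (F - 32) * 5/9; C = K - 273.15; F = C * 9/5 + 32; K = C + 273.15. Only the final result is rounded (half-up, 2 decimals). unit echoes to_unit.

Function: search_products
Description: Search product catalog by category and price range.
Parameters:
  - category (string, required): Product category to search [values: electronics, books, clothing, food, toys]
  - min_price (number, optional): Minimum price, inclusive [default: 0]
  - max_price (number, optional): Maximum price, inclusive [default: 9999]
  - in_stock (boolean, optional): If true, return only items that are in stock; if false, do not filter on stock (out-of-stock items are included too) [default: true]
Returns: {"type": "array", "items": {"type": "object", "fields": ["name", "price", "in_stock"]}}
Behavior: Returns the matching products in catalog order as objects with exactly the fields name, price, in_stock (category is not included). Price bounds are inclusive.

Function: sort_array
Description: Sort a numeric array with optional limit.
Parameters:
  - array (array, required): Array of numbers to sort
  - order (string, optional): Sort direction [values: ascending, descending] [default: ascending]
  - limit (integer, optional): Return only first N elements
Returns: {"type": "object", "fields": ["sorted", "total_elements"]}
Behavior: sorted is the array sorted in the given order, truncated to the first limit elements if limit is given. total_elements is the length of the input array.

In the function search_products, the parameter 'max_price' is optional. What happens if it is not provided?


The search_products spec declares:
  - max_price (number, optional): Maximum price, inclusive [default: 9999]
It defaults to 9999


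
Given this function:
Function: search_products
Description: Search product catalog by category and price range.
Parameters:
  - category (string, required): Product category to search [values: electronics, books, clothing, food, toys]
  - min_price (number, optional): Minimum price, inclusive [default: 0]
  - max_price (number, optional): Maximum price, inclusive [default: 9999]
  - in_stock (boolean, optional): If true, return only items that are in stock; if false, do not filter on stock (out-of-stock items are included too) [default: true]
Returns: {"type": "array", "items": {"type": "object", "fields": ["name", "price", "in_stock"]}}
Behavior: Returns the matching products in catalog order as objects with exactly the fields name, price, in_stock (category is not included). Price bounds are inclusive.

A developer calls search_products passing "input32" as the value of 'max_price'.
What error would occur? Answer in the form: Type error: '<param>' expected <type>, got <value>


Spec: 'max_price' is declared as number; "input32" is a string.
Type error: 'max_price' expected number, got "input32"


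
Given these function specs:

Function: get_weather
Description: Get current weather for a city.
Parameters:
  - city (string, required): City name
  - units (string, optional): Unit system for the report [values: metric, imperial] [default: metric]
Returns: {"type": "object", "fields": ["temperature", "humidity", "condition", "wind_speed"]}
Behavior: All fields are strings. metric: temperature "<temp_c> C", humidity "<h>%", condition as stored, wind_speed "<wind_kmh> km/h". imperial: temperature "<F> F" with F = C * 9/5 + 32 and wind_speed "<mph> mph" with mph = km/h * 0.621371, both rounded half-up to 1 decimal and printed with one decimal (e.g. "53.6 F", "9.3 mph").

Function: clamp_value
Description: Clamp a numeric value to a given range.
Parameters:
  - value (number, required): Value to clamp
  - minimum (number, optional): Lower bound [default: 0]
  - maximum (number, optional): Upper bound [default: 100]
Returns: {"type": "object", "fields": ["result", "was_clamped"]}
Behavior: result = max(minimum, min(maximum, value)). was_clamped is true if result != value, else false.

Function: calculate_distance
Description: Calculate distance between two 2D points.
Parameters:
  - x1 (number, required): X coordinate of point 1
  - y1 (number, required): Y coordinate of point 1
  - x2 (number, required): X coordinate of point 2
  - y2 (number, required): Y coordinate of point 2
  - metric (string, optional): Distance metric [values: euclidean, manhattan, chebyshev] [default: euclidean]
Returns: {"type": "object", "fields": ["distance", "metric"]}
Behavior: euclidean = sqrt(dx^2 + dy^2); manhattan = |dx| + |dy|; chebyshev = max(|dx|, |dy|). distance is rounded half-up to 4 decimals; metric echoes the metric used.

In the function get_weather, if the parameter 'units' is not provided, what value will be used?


The get_weather spec declares:
  - units (string, optional): Unit system for the report [values: metric, imperial] [default: metric]
Default:
metric


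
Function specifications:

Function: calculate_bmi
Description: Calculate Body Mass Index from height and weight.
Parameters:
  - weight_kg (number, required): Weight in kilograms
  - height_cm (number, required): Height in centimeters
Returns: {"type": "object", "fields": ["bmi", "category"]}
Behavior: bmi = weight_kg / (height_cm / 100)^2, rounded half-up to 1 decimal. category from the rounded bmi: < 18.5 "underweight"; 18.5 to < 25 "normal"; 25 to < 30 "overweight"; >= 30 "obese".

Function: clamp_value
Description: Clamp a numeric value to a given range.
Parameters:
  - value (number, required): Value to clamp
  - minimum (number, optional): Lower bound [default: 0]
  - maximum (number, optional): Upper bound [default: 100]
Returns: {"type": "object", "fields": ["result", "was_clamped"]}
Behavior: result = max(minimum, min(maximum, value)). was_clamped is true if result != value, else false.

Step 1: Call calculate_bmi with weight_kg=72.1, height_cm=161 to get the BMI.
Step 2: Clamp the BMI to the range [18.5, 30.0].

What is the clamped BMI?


Step 1: calculate_bmi(weight_kg=72.1, height_cm=161)
  height_m = 161 / 100 = 1.61
  bmi = 72.1 / 1.61^2 = 72.1 / 2.5921 = 27.815285 -> 27.8
  25 <= 27.8 < 30 -> overweight
  -> bmi = 27.8
Step 2: clamp_value(value=27.8, minimum=18.5, maximum=30.0)
  result = max(18.5, min(30.0, 27.8)) = max(18.5, 27.8) = 27.8
  was_clamped = (27.8 != 27.8) = false
  -> result = 27.8
27.8


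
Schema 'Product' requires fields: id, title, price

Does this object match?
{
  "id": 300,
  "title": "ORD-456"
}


Checking required fields...
Missing: price
Invalid - missing required field 'price'


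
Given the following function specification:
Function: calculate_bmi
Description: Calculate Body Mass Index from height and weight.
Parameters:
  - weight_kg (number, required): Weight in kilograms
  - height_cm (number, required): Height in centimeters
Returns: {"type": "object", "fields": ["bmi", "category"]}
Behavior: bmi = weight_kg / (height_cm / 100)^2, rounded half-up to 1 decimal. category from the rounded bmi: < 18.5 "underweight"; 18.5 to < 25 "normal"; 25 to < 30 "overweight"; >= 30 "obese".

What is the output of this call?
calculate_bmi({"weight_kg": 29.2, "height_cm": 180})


height_m = 180 / 100 = 1.8
bmi = 29.2 / 1.8^2 = 29.2 / 3.24 = 9.012346 -> 9.0
9.0 < 18.5 -> underweight
Output:
{"bmi": 9.0, "category": "underweight"}


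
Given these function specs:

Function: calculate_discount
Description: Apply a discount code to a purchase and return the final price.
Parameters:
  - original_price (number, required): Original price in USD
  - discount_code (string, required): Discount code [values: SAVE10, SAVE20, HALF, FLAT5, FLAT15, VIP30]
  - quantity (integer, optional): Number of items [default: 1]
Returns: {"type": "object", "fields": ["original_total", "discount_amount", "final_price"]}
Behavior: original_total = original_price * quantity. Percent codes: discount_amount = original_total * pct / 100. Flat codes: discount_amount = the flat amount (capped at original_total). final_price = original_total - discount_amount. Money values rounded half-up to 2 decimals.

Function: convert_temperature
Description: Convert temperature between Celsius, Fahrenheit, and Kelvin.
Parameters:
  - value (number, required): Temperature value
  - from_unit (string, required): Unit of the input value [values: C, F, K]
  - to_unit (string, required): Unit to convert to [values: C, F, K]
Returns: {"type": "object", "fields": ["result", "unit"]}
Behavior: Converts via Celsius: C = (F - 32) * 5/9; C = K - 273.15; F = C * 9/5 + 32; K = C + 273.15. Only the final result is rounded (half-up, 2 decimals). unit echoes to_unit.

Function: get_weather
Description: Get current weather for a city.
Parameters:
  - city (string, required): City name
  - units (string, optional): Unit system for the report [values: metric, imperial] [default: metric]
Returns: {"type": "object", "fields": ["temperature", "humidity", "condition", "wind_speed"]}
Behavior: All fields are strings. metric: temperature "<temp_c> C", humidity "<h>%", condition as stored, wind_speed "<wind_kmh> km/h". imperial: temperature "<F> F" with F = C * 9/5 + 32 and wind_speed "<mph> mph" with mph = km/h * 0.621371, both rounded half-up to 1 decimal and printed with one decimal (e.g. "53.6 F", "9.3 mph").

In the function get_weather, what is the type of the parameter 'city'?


The get_weather spec declares:
  - city (string, required): City name
Type:
string


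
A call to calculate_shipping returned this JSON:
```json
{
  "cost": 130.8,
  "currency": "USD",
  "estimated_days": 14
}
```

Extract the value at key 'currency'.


USD


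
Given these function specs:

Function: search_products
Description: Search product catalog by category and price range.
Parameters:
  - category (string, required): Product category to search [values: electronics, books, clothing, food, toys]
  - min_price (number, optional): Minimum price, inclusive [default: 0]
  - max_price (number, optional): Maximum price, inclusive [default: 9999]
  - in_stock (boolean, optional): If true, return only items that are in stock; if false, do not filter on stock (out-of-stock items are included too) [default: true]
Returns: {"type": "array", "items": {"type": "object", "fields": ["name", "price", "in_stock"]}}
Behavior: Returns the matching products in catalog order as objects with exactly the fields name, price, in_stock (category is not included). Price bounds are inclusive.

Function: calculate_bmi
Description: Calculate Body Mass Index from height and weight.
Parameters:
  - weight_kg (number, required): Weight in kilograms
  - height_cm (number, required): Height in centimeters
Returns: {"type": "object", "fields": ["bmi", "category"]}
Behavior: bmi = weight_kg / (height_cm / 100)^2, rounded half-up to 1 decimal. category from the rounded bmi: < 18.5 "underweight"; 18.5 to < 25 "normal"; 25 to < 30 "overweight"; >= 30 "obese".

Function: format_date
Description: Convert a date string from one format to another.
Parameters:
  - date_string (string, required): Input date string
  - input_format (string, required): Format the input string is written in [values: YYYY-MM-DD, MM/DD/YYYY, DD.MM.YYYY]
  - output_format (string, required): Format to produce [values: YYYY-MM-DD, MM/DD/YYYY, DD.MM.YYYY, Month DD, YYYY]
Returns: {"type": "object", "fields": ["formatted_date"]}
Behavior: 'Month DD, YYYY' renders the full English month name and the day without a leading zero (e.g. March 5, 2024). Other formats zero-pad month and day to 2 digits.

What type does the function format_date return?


The format_date spec declares Returns: {"type": "object", "fields": ["formatted_date"]}
Type:
object


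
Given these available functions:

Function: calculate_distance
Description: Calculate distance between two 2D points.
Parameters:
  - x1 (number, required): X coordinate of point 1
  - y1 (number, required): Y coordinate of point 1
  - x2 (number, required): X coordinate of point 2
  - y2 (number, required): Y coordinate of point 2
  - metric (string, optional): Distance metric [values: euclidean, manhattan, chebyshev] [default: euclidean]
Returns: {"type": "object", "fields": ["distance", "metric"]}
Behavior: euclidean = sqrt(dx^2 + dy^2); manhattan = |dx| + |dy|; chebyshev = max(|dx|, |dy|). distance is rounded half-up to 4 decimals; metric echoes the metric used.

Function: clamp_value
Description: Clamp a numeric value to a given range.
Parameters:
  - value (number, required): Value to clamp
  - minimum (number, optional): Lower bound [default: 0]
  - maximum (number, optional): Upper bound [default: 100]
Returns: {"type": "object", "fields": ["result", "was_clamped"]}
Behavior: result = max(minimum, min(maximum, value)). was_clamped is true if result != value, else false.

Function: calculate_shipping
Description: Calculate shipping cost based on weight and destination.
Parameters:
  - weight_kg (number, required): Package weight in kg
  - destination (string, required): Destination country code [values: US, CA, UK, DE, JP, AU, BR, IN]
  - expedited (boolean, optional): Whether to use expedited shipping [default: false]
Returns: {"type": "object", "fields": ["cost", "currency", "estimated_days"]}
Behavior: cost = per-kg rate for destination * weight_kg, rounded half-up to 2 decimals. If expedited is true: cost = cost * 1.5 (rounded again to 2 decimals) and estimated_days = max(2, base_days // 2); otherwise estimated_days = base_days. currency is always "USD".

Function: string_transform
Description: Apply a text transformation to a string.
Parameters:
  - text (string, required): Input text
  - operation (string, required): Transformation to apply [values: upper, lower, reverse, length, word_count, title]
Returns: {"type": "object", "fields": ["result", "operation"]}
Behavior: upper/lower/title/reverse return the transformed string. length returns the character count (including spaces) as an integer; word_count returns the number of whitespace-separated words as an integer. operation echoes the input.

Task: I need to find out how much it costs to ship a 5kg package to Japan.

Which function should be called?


The task needs a function whose description is: Calculate shipping cost based on weight and destination.
calculate_shipping


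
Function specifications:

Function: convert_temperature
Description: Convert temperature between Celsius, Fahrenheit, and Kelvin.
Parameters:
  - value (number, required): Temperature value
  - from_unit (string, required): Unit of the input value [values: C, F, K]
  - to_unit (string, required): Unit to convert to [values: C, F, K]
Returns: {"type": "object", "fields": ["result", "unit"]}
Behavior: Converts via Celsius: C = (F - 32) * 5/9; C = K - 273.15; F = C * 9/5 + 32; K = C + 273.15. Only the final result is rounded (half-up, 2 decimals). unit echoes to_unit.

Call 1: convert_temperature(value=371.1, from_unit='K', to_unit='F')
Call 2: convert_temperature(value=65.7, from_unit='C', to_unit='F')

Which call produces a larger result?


Call 1:
  To C: 371.1 - 273.15 = 97.95
  To F: 97.95 * 9/5 + 32 = 208.31
  Round to 2 decimals: 208.31
  -> 208.31 F
Call 2:
  Input already in C: 65.7
  To F: 65.7 * 9/5 + 32 = 150.26
  Round to 2 decimals: 150.26
  -> 150.26 F
Call 1 (208.31 F)


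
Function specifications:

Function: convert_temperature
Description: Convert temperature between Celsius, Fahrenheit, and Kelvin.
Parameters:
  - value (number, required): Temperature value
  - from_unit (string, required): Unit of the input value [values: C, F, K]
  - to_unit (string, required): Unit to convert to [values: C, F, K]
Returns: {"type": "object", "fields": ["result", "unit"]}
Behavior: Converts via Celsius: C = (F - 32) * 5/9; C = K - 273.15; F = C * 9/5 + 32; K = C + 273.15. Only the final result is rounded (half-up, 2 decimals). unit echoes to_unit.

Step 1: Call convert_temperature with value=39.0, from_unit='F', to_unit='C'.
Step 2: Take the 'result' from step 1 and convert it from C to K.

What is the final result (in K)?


Step 1: convert_temperature(value=39.0, from_unit=F, to_unit=C)
  To C: (39 - 32) * 5/9 = 3.888889
  Target is C: 3.888889
  Round to 2 decimals: 3.89
  -> result = 3.89 C
Step 2: convert_temperature(value=3.89, from_unit=C, to_unit=K)
  Input already in C: 3.89
  To K: 3.89 + 273.15 = 277.04
  Round to 2 decimals: 277.04
  -> result = 277.04 K
277.04 K


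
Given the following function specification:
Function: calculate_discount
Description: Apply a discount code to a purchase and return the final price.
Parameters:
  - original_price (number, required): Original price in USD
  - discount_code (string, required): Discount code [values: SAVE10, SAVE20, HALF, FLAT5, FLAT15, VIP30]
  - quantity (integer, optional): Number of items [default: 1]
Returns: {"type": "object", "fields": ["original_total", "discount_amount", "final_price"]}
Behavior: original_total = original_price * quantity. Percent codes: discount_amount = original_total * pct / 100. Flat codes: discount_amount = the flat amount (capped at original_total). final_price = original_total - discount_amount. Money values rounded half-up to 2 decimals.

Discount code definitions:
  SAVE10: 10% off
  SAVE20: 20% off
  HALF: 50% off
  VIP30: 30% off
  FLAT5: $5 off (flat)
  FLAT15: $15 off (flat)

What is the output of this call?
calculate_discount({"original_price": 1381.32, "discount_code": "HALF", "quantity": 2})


original_total = 1381.32 * 2 = 2762.64
HALF = 50% off: discount_amount = 2762.64 * 50/100 = 1381.32 -> 1381.32
final_price = 2762.64 - 1381.32 = 1381.32
Output:
{"original_total": 2762.64, "discount_amount": 1381.32, "final_price": 1381.32}


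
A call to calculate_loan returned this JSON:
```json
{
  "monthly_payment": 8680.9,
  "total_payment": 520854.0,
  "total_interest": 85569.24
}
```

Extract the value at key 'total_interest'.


85569.24


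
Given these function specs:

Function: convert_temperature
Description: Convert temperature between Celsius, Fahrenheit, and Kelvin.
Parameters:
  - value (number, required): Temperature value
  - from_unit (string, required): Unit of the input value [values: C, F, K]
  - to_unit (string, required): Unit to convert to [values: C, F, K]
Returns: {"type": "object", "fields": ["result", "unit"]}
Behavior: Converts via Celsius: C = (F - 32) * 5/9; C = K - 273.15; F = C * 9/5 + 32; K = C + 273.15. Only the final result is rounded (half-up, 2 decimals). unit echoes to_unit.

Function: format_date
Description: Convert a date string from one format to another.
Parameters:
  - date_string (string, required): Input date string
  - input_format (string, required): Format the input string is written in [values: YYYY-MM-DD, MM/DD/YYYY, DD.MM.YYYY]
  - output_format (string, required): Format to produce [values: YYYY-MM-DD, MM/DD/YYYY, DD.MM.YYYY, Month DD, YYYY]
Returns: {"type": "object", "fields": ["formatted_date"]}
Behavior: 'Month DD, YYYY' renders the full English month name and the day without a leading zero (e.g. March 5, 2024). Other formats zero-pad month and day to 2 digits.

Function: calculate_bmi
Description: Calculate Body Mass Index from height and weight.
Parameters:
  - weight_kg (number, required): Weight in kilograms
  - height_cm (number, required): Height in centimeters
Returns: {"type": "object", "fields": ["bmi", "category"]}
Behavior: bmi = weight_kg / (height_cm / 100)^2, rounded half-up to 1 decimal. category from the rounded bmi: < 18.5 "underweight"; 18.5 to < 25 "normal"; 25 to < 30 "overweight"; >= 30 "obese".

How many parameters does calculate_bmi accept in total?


Parameters of calculate_bmi: weight_kg (required), height_cm (required)
Total:
2


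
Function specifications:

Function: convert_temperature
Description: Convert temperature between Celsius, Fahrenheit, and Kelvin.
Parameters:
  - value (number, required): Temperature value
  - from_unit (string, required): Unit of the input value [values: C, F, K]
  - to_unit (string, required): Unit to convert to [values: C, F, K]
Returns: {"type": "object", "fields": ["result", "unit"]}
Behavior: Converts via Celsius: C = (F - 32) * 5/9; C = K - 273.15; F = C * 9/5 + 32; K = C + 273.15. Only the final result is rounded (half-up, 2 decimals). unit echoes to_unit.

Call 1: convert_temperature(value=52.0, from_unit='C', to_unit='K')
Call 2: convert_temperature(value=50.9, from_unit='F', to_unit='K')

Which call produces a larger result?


Call 1:
  Input already in C: 52
  To K: 52 + 273.15 = 325.15
  Round to 2 decimals: 325.15
  -> 325.15 K
Call 2:
  To C: (50.9 - 32) * 5/9 = 10.5
  To K: 10.5 + 273.15 = 283.65
  Round to 2 decimals: 283.65
  -> 283.65 K
Call 1 (325.15 K)


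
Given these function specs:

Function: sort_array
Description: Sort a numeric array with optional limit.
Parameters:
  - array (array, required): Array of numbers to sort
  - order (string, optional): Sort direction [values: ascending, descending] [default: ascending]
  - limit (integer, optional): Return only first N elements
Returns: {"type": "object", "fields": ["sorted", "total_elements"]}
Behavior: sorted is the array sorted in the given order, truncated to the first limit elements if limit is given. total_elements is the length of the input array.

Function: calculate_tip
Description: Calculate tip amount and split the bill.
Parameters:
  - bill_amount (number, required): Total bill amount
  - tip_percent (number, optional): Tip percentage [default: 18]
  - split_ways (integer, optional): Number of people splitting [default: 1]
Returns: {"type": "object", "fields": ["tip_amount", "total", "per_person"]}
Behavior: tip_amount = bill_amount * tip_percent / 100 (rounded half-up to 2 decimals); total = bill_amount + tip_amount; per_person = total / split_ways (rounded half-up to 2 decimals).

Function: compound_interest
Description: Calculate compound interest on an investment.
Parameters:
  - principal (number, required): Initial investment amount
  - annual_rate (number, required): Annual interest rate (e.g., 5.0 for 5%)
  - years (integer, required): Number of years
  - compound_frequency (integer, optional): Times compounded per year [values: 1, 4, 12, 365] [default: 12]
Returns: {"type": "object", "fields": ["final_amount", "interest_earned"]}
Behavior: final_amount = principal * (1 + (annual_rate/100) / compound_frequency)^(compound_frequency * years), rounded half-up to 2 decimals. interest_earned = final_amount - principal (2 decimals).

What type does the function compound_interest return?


The compound_interest spec declares Returns: {"type": "object", "fields": ["final_amount", "interest_earned"]}
Type:
object


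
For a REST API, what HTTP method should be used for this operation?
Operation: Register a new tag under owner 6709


GET = read, POST = create, PUT = update/replace, DELETE = remove
This operation is a create.
POST


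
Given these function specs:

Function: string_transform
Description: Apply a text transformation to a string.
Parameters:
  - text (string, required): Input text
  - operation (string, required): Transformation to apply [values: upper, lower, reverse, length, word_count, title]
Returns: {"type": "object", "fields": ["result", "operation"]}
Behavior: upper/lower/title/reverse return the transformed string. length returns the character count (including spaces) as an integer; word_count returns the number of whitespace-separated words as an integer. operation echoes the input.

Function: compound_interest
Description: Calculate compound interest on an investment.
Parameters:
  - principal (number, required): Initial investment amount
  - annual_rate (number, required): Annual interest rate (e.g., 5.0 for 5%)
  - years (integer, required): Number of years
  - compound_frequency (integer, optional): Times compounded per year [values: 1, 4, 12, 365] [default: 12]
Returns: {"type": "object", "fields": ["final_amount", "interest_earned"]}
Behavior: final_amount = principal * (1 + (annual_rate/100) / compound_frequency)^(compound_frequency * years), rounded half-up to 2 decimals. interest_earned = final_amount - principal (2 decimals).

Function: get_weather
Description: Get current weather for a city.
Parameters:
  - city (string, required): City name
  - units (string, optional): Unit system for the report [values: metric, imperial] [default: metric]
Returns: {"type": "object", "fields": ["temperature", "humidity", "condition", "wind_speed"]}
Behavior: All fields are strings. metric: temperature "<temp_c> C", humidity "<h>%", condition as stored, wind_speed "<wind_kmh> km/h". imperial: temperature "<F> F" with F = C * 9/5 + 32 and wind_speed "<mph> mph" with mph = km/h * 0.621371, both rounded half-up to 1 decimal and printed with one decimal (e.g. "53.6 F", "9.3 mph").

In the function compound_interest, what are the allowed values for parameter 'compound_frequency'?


The compound_interest spec declares:
  - compound_frequency (integer, optional): Times compounded per year [values: 1, 4, 12, 365] [default: 12]
Allowed values:
1, 4, 12, 365


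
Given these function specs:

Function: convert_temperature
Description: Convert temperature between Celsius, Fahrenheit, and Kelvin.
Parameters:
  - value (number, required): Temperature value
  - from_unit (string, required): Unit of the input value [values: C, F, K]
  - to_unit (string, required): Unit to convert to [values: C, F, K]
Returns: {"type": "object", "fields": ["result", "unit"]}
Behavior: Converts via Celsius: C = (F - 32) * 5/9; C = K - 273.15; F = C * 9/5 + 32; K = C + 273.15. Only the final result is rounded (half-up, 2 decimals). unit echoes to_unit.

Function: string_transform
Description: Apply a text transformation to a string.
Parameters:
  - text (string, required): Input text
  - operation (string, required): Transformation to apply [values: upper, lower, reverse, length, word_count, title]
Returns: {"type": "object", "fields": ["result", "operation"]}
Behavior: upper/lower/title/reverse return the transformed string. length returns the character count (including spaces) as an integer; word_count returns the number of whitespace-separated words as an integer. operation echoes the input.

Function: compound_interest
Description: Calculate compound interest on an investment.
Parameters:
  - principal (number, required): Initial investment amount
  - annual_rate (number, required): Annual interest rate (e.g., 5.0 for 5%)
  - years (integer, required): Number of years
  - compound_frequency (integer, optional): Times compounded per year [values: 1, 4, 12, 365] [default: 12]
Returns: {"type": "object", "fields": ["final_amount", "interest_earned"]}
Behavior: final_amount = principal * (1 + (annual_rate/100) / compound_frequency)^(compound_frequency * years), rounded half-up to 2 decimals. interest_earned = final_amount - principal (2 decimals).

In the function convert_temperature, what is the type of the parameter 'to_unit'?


The convert_temperature spec declares:
  - to_unit (string, required): Unit to convert to [values: C, F, K]
Type:
string
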